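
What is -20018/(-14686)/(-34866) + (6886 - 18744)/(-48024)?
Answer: 84317133233/341532064692 ≈ 0.24688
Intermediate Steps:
-20018/(-14686)/(-34866) + (6886 - 18744)/(-48024) = -20018*(-1/14686)*(-1/34866) - 11858*(-1/48024) = (10009/7343)*(-1/34866) + 5929/24012 = -10009/256021038 + 5929/24012 = 84317133233/341532064692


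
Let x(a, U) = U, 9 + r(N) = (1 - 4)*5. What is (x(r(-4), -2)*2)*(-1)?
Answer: 4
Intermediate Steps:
r(N) = -24 (r(N) = -9 + (1 - 4)*5 = -9 - 3*5 = -9 - 15 = -24)
(x(r(-4), -2)*2)*(-1) = -2*2*(-1) = -4*(-1) = 4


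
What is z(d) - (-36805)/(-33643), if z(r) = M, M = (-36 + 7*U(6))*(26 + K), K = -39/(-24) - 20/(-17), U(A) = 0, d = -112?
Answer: -69839297/67286 ≈ -1037.9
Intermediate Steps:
K = 381/136 (K = -39*(-1/24) - 20*(-1/17) = 13/8 + 20/17 = 381/136 ≈ 2.8015)
M = -35253/34 (M = (-36 + 7*0)*(26 + 381/136) = (-36 + 0)*(3917/136) = -36*3917/136 = -35253/34 ≈ -1036.9)
z(r) = -35253/34
z(d) - (-36805)/(-33643) = -35253/34 - (-36805)/(-33643) = -35253/34 - (-36805)*(-1)/33643 = -35253/34 - 1*2165/1979 = -35253/34 - 2165/1979 = -69839297/67286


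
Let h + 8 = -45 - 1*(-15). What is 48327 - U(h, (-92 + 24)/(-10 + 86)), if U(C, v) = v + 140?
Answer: 915570/19 ≈ 48188.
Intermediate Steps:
h = -38 (h = -8 + (-45 - 1*(-15)) = -8 + (-45 + 15) = -8 - 30 = -38)
U(C, v) = 140 + v
48327 - U(h, (-92 + 24)/(-10 + 86)) = 48327 - (140 + (-92 + 24)/(-10 + 86)) = 48327 - (140 - 68/76) = 48327 - (140 - 68*1/76) = 48327 - (140 - 17/19) = 48327 - 1*2643/19 = 48327 - 2643/19 = 915570/19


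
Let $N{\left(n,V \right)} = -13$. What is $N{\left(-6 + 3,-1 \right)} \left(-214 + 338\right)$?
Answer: $-1612$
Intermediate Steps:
$N{\left(-6 + 3,-1 \right)} \left(-214 + 338\right) = - 13 \left(-214 + 338\right) = \left(-13\right) 124 = -1612$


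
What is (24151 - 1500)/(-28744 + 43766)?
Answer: 22651/15022 ≈ 1.5079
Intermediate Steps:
(24151 - 1500)/(-28744 + 43766) = 22651/15022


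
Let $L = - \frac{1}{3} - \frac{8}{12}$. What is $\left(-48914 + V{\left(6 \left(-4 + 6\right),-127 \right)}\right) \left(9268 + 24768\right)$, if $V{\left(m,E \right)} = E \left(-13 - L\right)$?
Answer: $-1612966040$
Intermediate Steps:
$L = -1$ ($L = \left(-1\right) \frac{1}{3} - \frac{2}{3} = - \frac{1}{3} - \frac{2}{3} = -1$)
$V{\left(m,E \right)} = - 12 E$ ($V{\left(m,E \right)} = E \left(-13 - -1\right) = E \left(-13 + 1\right) = E \left(-12\right) = - 12 E$)
$\left(-48914 + V{\left(6 \left(-4 + 6\right),-127 \right)}\right) \left(9268 + 24768\right) = \left(-48914 - -1524\right) \left(9268 + 24768\right) = \left(-48914 + 1524\right) 34036 = \left(-47390\right) 34036 = -1612966040$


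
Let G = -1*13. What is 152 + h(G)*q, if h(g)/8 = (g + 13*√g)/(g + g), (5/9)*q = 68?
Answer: 3208/5 - 2448*I*√13/5 ≈ 641.6 - 1765.3*I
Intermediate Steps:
G = -13
q = 612/5 (q = (9/5)*68 = 612/5 ≈ 122.40)
h(g) = 4*(g + 13*√g)/g (h(g) = 8*((g + 13*√g)/(g + g)) = 8*((g + 13*√g)/((2*g))) = 8*((g + 13*√g)*(1/(2*g))) = 8*((g + 13*√g)/(2*g)) = 4*(g + 13*√g)/g)
152 + h(G)*q = 152 + (4 + 52/√(-13))*(612/5) = 152 + (4 + 52*(-I*√13/13))*(612/5) = 152 + (4 - 4*I*√13)*(612/5) = 152 + (2448/5 - 2448*I*√13/5) = 3208/5 - 2448*I*√13/5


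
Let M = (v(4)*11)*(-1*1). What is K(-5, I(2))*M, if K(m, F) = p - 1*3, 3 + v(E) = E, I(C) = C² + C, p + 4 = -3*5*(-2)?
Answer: -253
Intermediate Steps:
p = 26 (p = -4 - 3*5*(-2) = -4 - 15*(-2) = -4 + 30 = 26)
I(C) = C + C²
v(E) = -3 + E
K(m, F) = 23 (K(m, F) = 26 - 1*3 = 26 - 3 = 23)
M = -11 (M = ((-3 + 4)*11)*(-1*1) = (1*11)*(-1) = 11*(-1) = -11)
K(-5, I(2))*M = 23*(-11) = -253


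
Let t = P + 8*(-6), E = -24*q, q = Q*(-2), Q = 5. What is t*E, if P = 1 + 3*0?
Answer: -11280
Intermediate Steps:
P = 1 (P = 1 + 0 = 1)
q = -10 (q = 5*(-2) = -10)
E = 240 (E = -24*(-10) = 240)
t = -47 (t = 1 + 8*(-6) = 1 - 48 = -47)
t*E = -47*240 = -11280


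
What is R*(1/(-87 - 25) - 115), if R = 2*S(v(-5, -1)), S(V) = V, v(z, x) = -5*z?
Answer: -322025/56 ≈ -5750.4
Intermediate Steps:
R = 50 (R = 2*(-5*(-5)) = 2*25 = 50)
R*(1/(-87 - 25) - 115) = 50*(1/(-87 - 25) - 115) = 50*(1/(-112) - 115) = 50*(-1/112 - 115) = 50*(-12881/112) = -322025/56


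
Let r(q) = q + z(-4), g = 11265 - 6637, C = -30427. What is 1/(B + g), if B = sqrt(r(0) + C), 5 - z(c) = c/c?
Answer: 4628/21448807 - I*sqrt(30423)/21448807 ≈ 0.00021577 - 8.132e-6*I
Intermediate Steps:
g = 4628
z(c) = 4 (z(c) = 5 - c/c = 5 - 1*1 = 5 - 1 = 4)
r(q) = 4 + q (r(q) = q + 4 = 4 + q)
B = I*sqrt(30423) (B = sqrt((4 + 0) - 30427) = sqrt(4 - 30427) = sqrt(-30423) = I*sqrt(30423) ≈ 174.42*I)
1/(B + g) = 1/(I*sqrt(30423) + 4628) = 1/(4628 + I*sqrt(30423))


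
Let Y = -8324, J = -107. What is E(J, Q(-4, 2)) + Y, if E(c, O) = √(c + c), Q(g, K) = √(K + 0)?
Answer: -8324 + I*√214 ≈ -8324.0 + 14.629*I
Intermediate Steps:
Q(g, K) = √K
E(c, O) = √2*√c (E(c, O) = √(2*c) = √2*√c)
E(J, Q(-4, 2)) + Y = √2*√(-107) - 8324 = √2*(I*√107) - 8324 = I*√214 - 8324 = -8324 + I*√214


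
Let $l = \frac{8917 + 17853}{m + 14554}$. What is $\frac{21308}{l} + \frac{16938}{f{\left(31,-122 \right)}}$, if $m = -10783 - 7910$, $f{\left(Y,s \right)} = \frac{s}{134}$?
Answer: $- \frac{17879824976}{816485} \approx -21899.0$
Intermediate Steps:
$f{\left(Y,s \right)} = \frac{s}{134}$ ($f{\left(Y,s \right)} = s \frac{1}{134} = \frac{s}{134}$)
$m = -18693$ ($m = -10783 - 7910 = -18693$)
$l = - \frac{26770}{4139}$ ($l = \frac{8917 + 17853}{-18693 + 14554} = \frac{26770}{-4139} = 26770 \left(- \frac{1}{4139}\right) = - \frac{26770}{4139} \approx -6.4677$)
$\frac{21308}{l} + \frac{16938}{f{\left(31,-122 \right)}} = \frac{21308}{- \frac{26770}{4139}} + \frac{16938}{\frac{1}{134} \left(-122\right)} = 21308 \left(- \frac{4139}{26770}\right) + \frac{16938}{- \frac{61}{67}} = - \frac{44096906}{13385} + 16938 \left(- \frac{67}{61}\right) = - \frac{44096906}{13385} - \frac{1134846}{61} = - \frac{17879824976}{816485}$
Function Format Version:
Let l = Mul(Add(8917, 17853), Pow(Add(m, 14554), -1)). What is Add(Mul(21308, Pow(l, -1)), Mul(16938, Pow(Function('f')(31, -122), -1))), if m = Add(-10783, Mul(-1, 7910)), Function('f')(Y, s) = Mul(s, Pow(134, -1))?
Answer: Rational(-17879824976, 816485) ≈ -21899.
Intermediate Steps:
Function('f')(Y, s) = Mul(Rational(1, 134), s) (Function('f')(Y, s) = Mul(s, Rational(1, 134)) = Mul(Rational(1, 134), s))
m = -18693 (m = Add(-10783, -7910) = -18693)
l = Rational(-26770, 4139) (l = Mul(Add(8917, 17853), Pow(Add(-18693, 14554), -1)) = Mul(26770, Pow(-4139, -1)) = Mul(26770, Rational(-1, 4139)) = Rational(-26770, 4139) ≈ -6.4677)
Add(Mul(21308, Pow(l, -1)), Mul(16938, Pow(Function('f')(31, -122), -1))) = Add(Mul(21308, Pow(Rational(-26770, 4139), -1)), Mul(16938, Pow(Mul(Rational(1, 134), -122), -1))) = Add(Mul(21308, Rational(-4139, 26770)), Mul(16938, Pow(Rational(-61, 67), -1))) = Add(Rational(-44096906, 13385), Mul(16938, Rational(-67, 61))) = Add(Rational(-44096906, 13385), Rational(-1134846, 61)) = Rational(-17879824976, 816485)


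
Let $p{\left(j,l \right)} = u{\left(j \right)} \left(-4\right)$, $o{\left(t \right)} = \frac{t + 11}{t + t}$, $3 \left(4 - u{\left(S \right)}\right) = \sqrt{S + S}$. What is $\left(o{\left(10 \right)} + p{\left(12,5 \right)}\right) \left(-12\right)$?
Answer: $\frac{897}{5} - 32 \sqrt{6} \approx 101.02$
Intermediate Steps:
$u{\left(S \right)} = 4 - \frac{\sqrt{2} \sqrt{S}}{3}$ ($u{\left(S \right)} = 4 - \frac{\sqrt{S + S}}{3} = 4 - \frac{\sqrt{2 S}}{3} = 4 - \frac{\sqrt{2} \sqrt{S}}{3}$)
$o{\left(t \right)} = \frac{11 + t}{2 t}$
$p{\left(j,l \right)} = -16 + \frac{4 \sqrt{2} \sqrt{j}}{3}$ ($p{\left(j,l \right)} = \left(4 - \frac{\sqrt{2} \sqrt{j}}{3}\right) \left(-4\right) = -16 + \frac{4 \sqrt{2} \sqrt{j}}{3}$)
$\left(o{\left(10 \right)} + p{\left(12,5 \right)}\right) \left(-12\right) = \left(\frac{11 + 10}{2 \cdot 10} - \left(16 - \frac{4 \sqrt{2} \sqrt{12}}{3}\right)\right) \left(-12\right) = \left(\frac{1}{2} \cdot \frac{1}{10} \cdot 21 - \left(16 - \frac{4 \sqrt{2} \cdot 2 \sqrt{3}}{3}\right)\right) \left(-12\right) = \left(\frac{21}{20} - \left(16 - \frac{8 \sqrt{6}}{3}\right)\right) \left(-12\right) = \left(- \frac{299}{20} + \frac{8 \sqrt{6}}{3}\right) \left(-12\right) = \frac{897}{5} - 32 \sqrt{6}$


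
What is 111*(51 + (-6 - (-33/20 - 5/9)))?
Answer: 314389/60 ≈ 5239.8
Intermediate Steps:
111*(51 + (-6 - (-33/20 - 5/9))) = 111*(51 + (-6 - 1*(-397/180))) = 111*(51 + (-6 + 397/180)) = 111*(51 - 683/180) = 111*(8497/180) = 314389/60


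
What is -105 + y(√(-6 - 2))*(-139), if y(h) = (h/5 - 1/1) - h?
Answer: 34 + 1112*I*√2/5 ≈ 34.0 + 314.52*I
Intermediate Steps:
y(h) = -1 - 4*h/5 (y(h) = (h*(⅕) - 1*1) - h = (h/5 - 1) - h = (-1 + h/5) - h = -1 - 4*h/5)
-105 + y(√(-6 - 2))*(-139) = -105 + (-1 - 4*√(-6 - 2)/5)*(-139) = -105 + (-1 - 8*I*√2/5)*(-139) = -105 + (139 + 1112*I*√2/5) = 34 + 1112*I*√2/5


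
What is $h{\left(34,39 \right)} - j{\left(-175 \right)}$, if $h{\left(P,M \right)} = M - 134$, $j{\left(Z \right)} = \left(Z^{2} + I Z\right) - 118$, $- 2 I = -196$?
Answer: $-13452$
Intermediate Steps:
$I = 98$ ($I = \left(- \frac{1}{2}\right) \left(-196\right) = 98$)
$j{\left(Z \right)} = -118 + Z^{2} + 98 Z$ ($j{\left(Z \right)} = \left(Z^{2} + 98 Z\right) - 118 = -118 + Z^{2} + 98 Z$)
$h{\left(P,M \right)} = -134 + M$
$h{\left(34,39 \right)} - j{\left(-175 \right)} = \left(-134 + 39\right) - \left(-118 + \left(-175\right)^{2} + 98 \left(-175\right)\right) = -95 - \left(-118 + 30625 - 17150\right) = -95 - 13357 = -13452$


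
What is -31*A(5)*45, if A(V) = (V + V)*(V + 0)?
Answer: -69750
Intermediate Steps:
A(V) = 2*V² (A(V) = (2*V)*V = 2*V²)
-31*A(5)*45 = -62*5²*45 = -62*25*45 = -31*50*45 = -1550*45 = -69750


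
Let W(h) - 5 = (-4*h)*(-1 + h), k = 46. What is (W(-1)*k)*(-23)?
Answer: 3174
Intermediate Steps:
W(h) = 5 - 4*h*(-1 + h) (W(h) = 5 + (-4*h)*(-1 + h) = 5 - 4*h*(-1 + h))
(W(-1)*k)*(-23) = ((5 - 4*(-1)**2 + 4*(-1))*46)*(-23) = ((5 - 4*1 - 4)*46)*(-23) = ((5 - 4 - 4)*46)*(-23) = -3*46*(-23) = -138*(-23) = 3174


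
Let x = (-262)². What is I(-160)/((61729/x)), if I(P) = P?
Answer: -10983040/61729 ≈ -177.92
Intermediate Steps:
x = 68644
I(-160)/((61729/x)) = -160/(61729/68644) = -160/(61729*(1/68644)) = -160/61729/68644 = -160*68644/61729 = -10983040/61729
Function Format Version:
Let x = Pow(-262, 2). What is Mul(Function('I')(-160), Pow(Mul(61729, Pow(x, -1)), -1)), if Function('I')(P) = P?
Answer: Rational(-10983040, 61729) ≈ -177.92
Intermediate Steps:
x = 68644
Mul(Function('I')(-160), Pow(Mul(61729, Pow(x, -1)), -1)) = Mul(-160, Pow(Mul(61729, Pow(68644, -1)), -1)) = Mul(-160, Pow(Mul(61729, Rational(1, 68644)), -1)) = Mul(-160, Pow(Rational(61729, 68644), -1)) = Mul(-160, Rational(68644, 61729)) = Rational(-10983040, 61729)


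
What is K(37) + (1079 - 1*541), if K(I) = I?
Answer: 575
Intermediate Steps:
K(37) + (1079 - 1*541) = 37 + (1079 - 1*541) = 37 + (1079 - 541) = 37 + 538 = 575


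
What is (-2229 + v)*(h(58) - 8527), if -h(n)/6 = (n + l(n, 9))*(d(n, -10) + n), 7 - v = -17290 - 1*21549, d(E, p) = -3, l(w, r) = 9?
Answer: -1121835029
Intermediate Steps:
v = 38846 (v = 7 - (-17290 - 1*21549) = 7 - (-17290 - 21549) = 7 - 1*(-38839) = 7 + 38839 = 38846)
h(n) = -6*(-3 + n)*(9 + n) (h(n) = -6*(n + 9)*(-3 + n) = -6*(9 + n)*(-3 + n) = -6*(-3 + n)*(9 + n))
(-2229 + v)*(h(58) - 8527) = (-2229 + 38846)*((162 - 36*58 - 6*58²) - 8527) = 36617*((162 - 2088 - 6*3364) - 8527) = 36617*((162 - 2088 - 20184) - 8527) = 36617*(-22110 - 8527) = 36617*(-30637) = -1121835029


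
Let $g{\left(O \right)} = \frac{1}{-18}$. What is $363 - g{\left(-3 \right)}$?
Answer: $\frac{6535}{18} \approx 363.06$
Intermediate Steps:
$g{\left(O \right)} = - \frac{1}{18}$
$363 - g{\left(-3 \right)} = 363 - - \frac{1}{18} = 363 + \frac{1}{18} = \frac{6535}{18}$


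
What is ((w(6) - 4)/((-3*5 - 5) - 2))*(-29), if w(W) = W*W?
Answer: 464/11 ≈ 42.182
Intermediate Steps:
w(W) = W**2
((w(6) - 4)/((-3*5 - 5) - 2))*(-29) = ((6**2 - 4)/((-3*5 - 5) - 2))*(-29) = ((36 - 4)/((-15 - 5) - 2))*(-29) = (32/(-20 - 2))*(-29) = (32/(-22))*(-29) = (32*(-1/22))*(-29) = -16/11*(-29) = 464/11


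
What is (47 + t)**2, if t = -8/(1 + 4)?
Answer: 51529/25 ≈ 2061.2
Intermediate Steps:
t = -8/5 ≈ -1.6000
(47 + t)**2 = (47 - 8/5)**2 = (227/5)**2 = 51529/25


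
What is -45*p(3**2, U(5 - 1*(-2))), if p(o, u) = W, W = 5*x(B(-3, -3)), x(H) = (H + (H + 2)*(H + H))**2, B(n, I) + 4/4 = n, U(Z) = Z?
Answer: -32400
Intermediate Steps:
B(n, I) = -1 + n
x(H) = (H + 2*H*(2 + H))**2 (x(H) = (H + (2 + H)*(2*H))**2 = (H + 2*H*(2 + H))**2)
W = 720 (W = 5*((-1 - 3)**2*(5 + 2*(-1 - 3))**2) = 5*((-4)**2*(5 + 2*(-4))**2) = 5*(16*(5 - 8)**2) = 5*(16*(-3)**2) = 5*(16*9) = 5*144 = 720)
p(o, u) = 720
-45*p(3**2, U(5 - 1*(-2))) = -45*720 = -32400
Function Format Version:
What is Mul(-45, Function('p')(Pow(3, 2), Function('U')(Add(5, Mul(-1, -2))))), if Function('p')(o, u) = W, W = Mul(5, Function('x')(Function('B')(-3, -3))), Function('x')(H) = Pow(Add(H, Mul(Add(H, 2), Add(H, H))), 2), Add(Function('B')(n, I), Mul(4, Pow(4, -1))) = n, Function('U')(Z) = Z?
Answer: -32400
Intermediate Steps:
Function('B')(n, I) = Add(-1, n)
Function('x')(H) = Pow(Add(H, Mul(2, H, Add(2, H))), 2) (Function('x')(H) = Pow(Add(H, Mul(Add(2, H), Mul(2, H))), 2) = Pow(Add(H, Mul(2, H, Add(2, H))), 2))
W = 720 (W = Mul(5, Mul(Pow(Add(-1, -3), 2), Pow(Add(5, Mul(2, Add(-1, -3))), 2))) = Mul(5, Mul(Pow(-4, 2), Pow(Add(5, Mul(2, -4)), 2))) = Mul(5, Mul(16, Pow(Add(5, -8), 2))) = Mul(5, Mul(16, Pow(-3, 2))) = Mul(5, Mul(16, 9)) = Mul(5, 144) = 720)
Function('p')(o, u) = 720
Mul(-45, Function('p')(Pow(3, 2), Function('U')(Add(5, Mul(-1, -2))))) = Mul(-45, 720) = -32400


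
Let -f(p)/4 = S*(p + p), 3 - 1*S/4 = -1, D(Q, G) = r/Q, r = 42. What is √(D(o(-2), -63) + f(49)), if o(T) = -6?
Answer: I*√6279 ≈ 79.24*I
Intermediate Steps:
D(Q, G) = 42/Q
S = 16 (S = 12 - 4*(-1) = 12 + 4 = 16)
f(p) = -128*p (f(p) = -64*(p + p) = -64*2*p = -128*p)
√(D(o(-2), -63) + f(49)) = √(42/(-6) - 128*49) = √(42*(-⅙) - 6272) = √(-7 - 6272) = √(-6279) = I*√6279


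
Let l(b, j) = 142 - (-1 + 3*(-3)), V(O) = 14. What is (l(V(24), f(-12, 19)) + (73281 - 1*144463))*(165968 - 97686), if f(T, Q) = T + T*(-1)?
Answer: -4850070460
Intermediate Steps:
f(T, Q) = 0 (f(T, Q) = T - T = 0)
l(b, j) = 152 (l(b, j) = 142 - (-1 - 9) = 142 - 1*(-10) = 142 + 10 = 152)
(l(V(24), f(-12, 19)) + (73281 - 1*144463))*(165968 - 97686) = (152 + (73281 - 1*144463))*(165968 - 97686) = (152 + (73281 - 144463))*68282 = (152 - 71182)*68282 = -71030*68282 = -4850070460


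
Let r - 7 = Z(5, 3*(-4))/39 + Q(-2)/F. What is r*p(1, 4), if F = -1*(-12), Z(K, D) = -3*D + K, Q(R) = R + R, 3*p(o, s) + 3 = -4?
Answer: -2107/117 ≈ -18.009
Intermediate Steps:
p(o, s) = -7/3 (p(o, s) = -1 + (1/3)*(-4) = -1 - 4/3 = -7/3)
Q(R) = 2*R
Z(K, D) = K - 3*D
F = 12
r = 301/39 (r = 7 + ((5 - 9*(-4))/39 + (2*(-2))/12) = 7 + ((5 - 3*(-12))*(1/39) - 4*1/12) = 7 + ((5 + 36)*(1/39) - 1/3) = 7 + (41*(1/39) - 1/3) = 7 + (41/39 - 1/3) = 7 + 28/39 = 301/39 ≈ 7.7179)
r*p(1, 4) = (301/39)*(-7/3) = -2107/117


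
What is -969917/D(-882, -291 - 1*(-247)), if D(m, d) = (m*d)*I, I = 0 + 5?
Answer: -969917/194040 ≈ -4.9985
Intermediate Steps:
I = 5
D(m, d) = 5*d*m (D(m, d) = (m*d)*5 = (d*m)*5 = 5*d*m)
-969917/D(-882, -291 - 1*(-247)) = -969917*(-1/(4410*(-291 - 1*(-247)))) = -969917*(-1/(4410*(-291 + 247))) = -969917/(5*(-44)*(-882)) = -969917/194040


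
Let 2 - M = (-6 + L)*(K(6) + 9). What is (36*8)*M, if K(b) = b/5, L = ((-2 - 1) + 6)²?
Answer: -41184/5 ≈ -8236.8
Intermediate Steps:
L = 9 (L = (-3 + 6)² = 3² = 9)
K(b) = b/5 (K(b) = b*(⅕) = b/5)
M = -143/5 (M = 2 - (-6 + 9)*((⅕)*6 + 9) = 2 - 3*(6/5 + 9) = 2 - 3*51/5 = 2 - 1*153/5 = 2 - 153/5 = -143/5 ≈ -28.600)
(36*8)*M = (36*8)*(-143/5) = 288*(-143/5) = -41184/5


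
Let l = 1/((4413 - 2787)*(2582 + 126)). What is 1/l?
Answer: 4403208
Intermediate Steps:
l = 1/4403208 (l = 1/(1626*2708) = 1/4403208 ≈ 2.2711e-7)
1/l = 1/(1/4403208) = 4403208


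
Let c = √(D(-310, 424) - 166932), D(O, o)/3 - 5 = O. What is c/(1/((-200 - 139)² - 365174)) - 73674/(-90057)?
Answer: 24558/30019 - 250253*I*√167847 ≈ 0.81808 - 1.0253e+8*I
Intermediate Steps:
D(O, o) = 15 + 3*O
c = I*√167847 (c = √((15 + 3*(-310)) - 166932) = √((15 - 930) - 166932) = √(-915 - 166932) = √(-167847) = I*√167847 ≈ 409.69*I)
c/(1/((-200 - 139)² - 365174)) - 73674/(-90057) = (I*√167847)/(1/((-200 - 139)² - 365174)) - 73674/(-90057) = (I*√167847)/(1/((-339)² - 365174)) - 73674*(-1/90057) = (I*√167847)/(1/(114921 - 365174)) + 24558/30019 = (I*√167847)/(1/(-250253)) + 24558/30019 = (I*√167847)/(-1/250253) + 24558/30019 = (I*√167847)*(-250253) + 24558/30019 = -250253*I*√167847 + 24558/30019 = 24558/30019 - 250253*I*√167847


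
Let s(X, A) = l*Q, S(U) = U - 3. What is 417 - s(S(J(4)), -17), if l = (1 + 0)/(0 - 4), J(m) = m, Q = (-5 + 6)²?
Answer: 1669/4 ≈ 417.25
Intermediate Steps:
Q = 1 (Q = 1² = 1)
S(U) = -3 + U
l = -¼ (l = 1/(-4) = 1*(-¼) = -¼ ≈ -0.25000)
s(X, A) = -¼ (s(X, A) = -¼*1 = -¼)
417 - s(S(J(4)), -17) = 417 - 1*(-¼) = 417 + ¼ = 1669/4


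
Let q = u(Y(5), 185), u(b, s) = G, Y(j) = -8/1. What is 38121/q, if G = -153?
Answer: -12707/51 ≈ -249.16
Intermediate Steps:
Y(j) = -8 (Y(j) = -8*1 = -8)
u(b, s) = -153
q = -153
38121/q = 38121/(-153) = 38121*(-1/153) = -12707/51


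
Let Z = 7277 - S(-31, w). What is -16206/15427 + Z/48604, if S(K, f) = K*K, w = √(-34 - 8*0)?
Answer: -172559873/187453477 ≈ -0.92055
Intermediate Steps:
w = I*√34 (w = √(-34 + 0) = √(-34) = I*√34 ≈ 5.8309*I)
S(K, f) = K²
Z = 6316 (Z = 7277 - 1*(-31)² = 7277 - 1*961 = 7277 - 961 = 6316)
-16206/15427 + Z/48604 = -16206/15427 + 6316/48604 = -16206*1/15427 + 6316*(1/48604) = -16206/15427 + 1579/12151 = -172559873/187453477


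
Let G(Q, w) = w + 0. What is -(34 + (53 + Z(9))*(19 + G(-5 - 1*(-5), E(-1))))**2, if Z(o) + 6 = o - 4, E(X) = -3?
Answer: -749956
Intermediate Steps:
Z(o) = -10 + o (Z(o) = -6 + (o - 4) = -6 + (-4 + o) = -10 + o)
G(Q, w) = w
-(34 + (53 + Z(9))*(19 + G(-5 - 1*(-5), E(-1))))**2 = -(34 + (53 + (-10 + 9))*(19 - 3))**2 = -(34 + (53 - 1)*16)**2 = -(34 + 52*16)**2 = -(34 + 832)**2 = -1*866**2 = -1*749956 = -749956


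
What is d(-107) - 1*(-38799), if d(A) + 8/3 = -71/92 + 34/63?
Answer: 224862203/5796 ≈ 38796.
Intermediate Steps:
d(A) = -16801/5796 (d(A) = -8/3 + (-71/92 + 34/63) = -8/3 - 1345/5796 = -16801/5796)
d(-107) - 1*(-38799) = -16801/5796 - 1*(-38799) = -16801/5796 + 38799 = 224862203/5796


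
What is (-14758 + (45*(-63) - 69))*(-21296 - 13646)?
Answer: 617145604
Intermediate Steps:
(-14758 + (45*(-63) - 69))*(-21296 - 13646) = (-14758 + (-2835 - 69))*(-34942) = (-14758 - 2904)*(-34942) = -17662*(-34942) = 617145604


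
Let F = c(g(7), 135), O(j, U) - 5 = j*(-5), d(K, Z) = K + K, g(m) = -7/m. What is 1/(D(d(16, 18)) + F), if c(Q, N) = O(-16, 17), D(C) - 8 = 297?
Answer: 1/390 ≈ 0.0025641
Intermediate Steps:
d(K, Z) = 2*K
D(C) = 305 (D(C) = 8 + 297 = 305)
O(j, U) = 5 - 5*j (O(j, U) = 5 + j*(-5) = 5 - 5*j)
c(Q, N) = 85 (c(Q, N) = 5 - 5*(-16) = 5 + 80 = 85)
F = 85
1/(D(d(16, 18)) + F) = 1/(305 + 85) = 1/390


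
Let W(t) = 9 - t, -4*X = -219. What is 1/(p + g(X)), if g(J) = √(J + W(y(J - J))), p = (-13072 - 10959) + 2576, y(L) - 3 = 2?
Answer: -17164/368253573 - 2*√235/1841267865 ≈ -4.6626e-5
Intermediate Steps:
y(L) = 5 (y(L) = 3 + 2 = 5)
X = 219/4 (X = -¼*(-219) = 219/4 ≈ 54.750)
p = -21455 (p = -24031 + 2576 = -21455)
g(J) = √(4 + J) (g(J) = √(J + (9 - 1*5)) = √(J + (9 - 5)) = √(J + 4) = √(4 + J))
1/(p + g(X)) = 1/(-21455 + √(4 + 219/4)) = 1/(-21455 + √(235/4)) = 1/(-21455 + √235/2)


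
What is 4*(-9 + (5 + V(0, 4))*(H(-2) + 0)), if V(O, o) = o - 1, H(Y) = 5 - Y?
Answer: 188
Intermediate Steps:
V(O, o) = -1 + o
4*(-9 + (5 + V(0, 4))*(H(-2) + 0)) = 4*(-9 + (5 + (-1 + 4))*((5 - 1*(-2)) + 0)) = 4*(-9 + (5 + 3)*((5 + 2) + 0)) = 4*(-9 + 8*(7 + 0)) = 4*(-9 + 8*7) = 4*(-9 + 56) = 4*47 = 188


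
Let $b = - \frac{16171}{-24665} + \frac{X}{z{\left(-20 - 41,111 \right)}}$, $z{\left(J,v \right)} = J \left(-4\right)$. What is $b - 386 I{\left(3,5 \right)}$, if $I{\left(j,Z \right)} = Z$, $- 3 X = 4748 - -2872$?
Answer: $- \frac{2918486294}{1504565} \approx -1939.8$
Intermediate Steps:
$z{\left(J,v \right)} = - 4 J$
$X = -2540$ ($X = - \frac{4748 - -2872}{3} = - \frac{4748 + 2872}{3} = \left(- \frac{1}{3}\right) 7620 = -2540$)
$b = - \frac{14675844}{1504565}$ ($b = - \frac{16171}{-24665} - \frac{2540}{\left(-4\right) \left(-20 - 41\right)} = \left(-16171\right) \left(- \frac{1}{24665}\right) - \frac{2540}{\left(-4\right) \left(-61\right)} = \frac{16171}{24665} - \frac{2540}{244} = \frac{16171}{24665} - \frac{635}{61} = - \frac{14675844}{1504565} \approx -9.7542$)
$b - 386 I{\left(3,5 \right)} = - \frac{14675844}{1504565} - 1930 = - \frac{2918486294}{1504565}$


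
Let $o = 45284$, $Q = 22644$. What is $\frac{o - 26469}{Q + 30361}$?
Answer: $\frac{3763}{10601} \approx 0.35497$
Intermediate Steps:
$\frac{o - 26469}{Q + 30361} = \frac{45284 - 26469}{22644 + 30361} = \frac{18815}{53005} = 18815 \cdot \frac{1}{53005} = \frac{3763}{10601}$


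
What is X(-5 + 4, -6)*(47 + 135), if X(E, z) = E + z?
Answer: -1274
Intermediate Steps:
X(-5 + 4, -6)*(47 + 135) = ((-5 + 4) - 6)*(47 + 135) = (-1 - 6)*182 = -7*182 = -1274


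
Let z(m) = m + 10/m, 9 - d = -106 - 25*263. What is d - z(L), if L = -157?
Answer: 1074989/157 ≈ 6847.1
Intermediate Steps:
d = 6690 (d = 9 - (-106 - 25*263) = 9 - (-106 - 6575) = 9 - 1*(-6681) = 9 + 6681 = 6690)
d - z(L) = 6690 - (-157 + 10/(-157)) = 6690 - (-157 + 10*(-1/157)) = 6690 - (-157 - 10/157) = 6690 - 1*(-24659/157) = 6690 + 24659/157 = 1074989/157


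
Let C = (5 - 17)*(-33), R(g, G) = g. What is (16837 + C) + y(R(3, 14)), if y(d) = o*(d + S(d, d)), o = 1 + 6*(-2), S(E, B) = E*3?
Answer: 17101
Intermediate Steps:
S(E, B) = 3*E
o = -11 (o = 1 - 12 = -11)
y(d) = -44*d (y(d) = -11*(d + 3*d) = -44*d)
C = 396 (C = -12*(-33) = 396)
(16837 + C) + y(R(3, 14)) = (16837 + 396) - 44*3 = 17233 - 132 = 17101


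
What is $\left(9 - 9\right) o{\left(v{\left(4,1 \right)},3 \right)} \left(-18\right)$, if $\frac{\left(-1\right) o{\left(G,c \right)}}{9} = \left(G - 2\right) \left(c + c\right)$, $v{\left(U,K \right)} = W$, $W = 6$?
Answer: $0$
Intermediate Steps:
$v{\left(U,K \right)} = 6$
$o{\left(G,c \right)} = - 18 c \left(-2 + G\right)$ ($o{\left(G,c \right)} = - 9 \left(G - 2\right) \left(c + c\right) = - 9 \left(-2 + G\right) 2 c = - 9 \cdot 2 c \left(-2 + G\right) = - 18 c \left(-2 + G\right)$)
$\left(9 - 9\right) o{\left(v{\left(4,1 \right)},3 \right)} \left(-18\right) = \left(9 - 9\right) 18 \cdot 3 \left(2 - 6\right) \left(-18\right) = 0 \cdot 18 \cdot 3 \left(2 - 6\right) \left(-18\right) = 0 \cdot 18 \cdot 3 \left(-4\right) \left(-18\right) = 0 \left(-216\right) \left(-18\right) = 0 \left(-18\right) = 0$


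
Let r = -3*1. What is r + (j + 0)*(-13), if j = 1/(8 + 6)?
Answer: -55/14 ≈ -3.9286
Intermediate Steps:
r = -3
j = 1/14 ≈ 0.071429
r + (j + 0)*(-13) = -3 + (1/14 + 0)*(-13) = -3 + (1/14)*(-13) = -3 - 13/14 = -55/14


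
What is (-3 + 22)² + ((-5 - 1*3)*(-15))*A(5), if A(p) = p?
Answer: 961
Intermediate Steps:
(-3 + 22)² + ((-5 - 1*3)*(-15))*A(5) = (-3 + 22)² + ((-5 - 1*3)*(-15))*5 = 19² + ((-5 - 3)*(-15))*5 = 361 - 8*(-15)*5 = 361 + 120*5 = 361 + 600 = 961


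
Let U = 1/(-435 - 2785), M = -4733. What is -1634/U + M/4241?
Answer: 22313931947/4241 ≈ 5.2615e+6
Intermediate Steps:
U = -1/3220 (U = 1/(-3220) = -1/3220 ≈ -0.00031056)
-1634/U + M/4241 = -1634/(-1/3220) - 4733/4241 = -1634*(-3220) - 4733*1/4241 = 5261480 - 4733/4241 = 22313931947/4241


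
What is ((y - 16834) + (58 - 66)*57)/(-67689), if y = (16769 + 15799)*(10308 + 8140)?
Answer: -600797174/67689 ≈ -8875.8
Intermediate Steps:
y = 600814464 (y = 32568*18448 = 600814464)
((y - 16834) + (58 - 66)*57)/(-67689) = ((600814464 - 16834) + (58 - 66)*57)/(-67689) = (600797630 - 8*57)*(-1/67689) = (600797630 - 456)*(-1/67689) = 600797174*(-1/67689) = -600797174/67689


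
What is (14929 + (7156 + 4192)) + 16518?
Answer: 42795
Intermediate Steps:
(14929 + (7156 + 4192)) + 16518 = (14929 + 11348) + 16518 = 26277 + 16518 = 42795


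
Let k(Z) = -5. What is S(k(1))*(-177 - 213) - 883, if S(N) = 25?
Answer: -10633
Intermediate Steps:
S(k(1))*(-177 - 213) - 883 = 25*(-177 - 213) - 883 = 25*(-390) - 883 = -9750 - 883 = -10633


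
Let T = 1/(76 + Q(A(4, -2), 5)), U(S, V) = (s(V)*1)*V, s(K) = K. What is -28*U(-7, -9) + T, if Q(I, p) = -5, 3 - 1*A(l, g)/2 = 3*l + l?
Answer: -161027/71 ≈ -2268.0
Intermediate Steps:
U(S, V) = V**2 (U(S, V) = (V*1)*V = V*V = V**2)
A(l, g) = 6 - 8*l (A(l, g) = 6 - 2*(3*l + l) = 6 - 8*l)
T = 1/71 (T = 1/(76 - 5) = 1/71 ≈ 0.014085)
-28*U(-7, -9) + T = -28*(-9)**2 + 1/71 = -28*81 + 1/71 = -2268 + 1/71 = -161027/71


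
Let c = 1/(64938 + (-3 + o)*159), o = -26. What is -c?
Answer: -1/60327 ≈ -1.6576e-5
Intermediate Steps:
c = 1/60327 (c = 1/(64938 + (-3 - 26)*159) = 1/(64938 - 29*159) = 1/(64938 - 4611) = 1/60327 ≈ 1.6576e-5)
-c = -1*1/60327 = -1/60327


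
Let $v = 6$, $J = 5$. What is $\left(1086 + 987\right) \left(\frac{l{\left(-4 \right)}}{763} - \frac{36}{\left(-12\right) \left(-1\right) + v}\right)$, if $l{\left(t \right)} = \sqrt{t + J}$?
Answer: $- \frac{3161325}{763} \approx -4143.3$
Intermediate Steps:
$l{\left(t \right)} = \sqrt{5 + t}$ ($l{\left(t \right)} = \sqrt{t + 5} = \sqrt{5 + t}$)
$\left(1086 + 987\right) \left(\frac{l{\left(-4 \right)}}{763} - \frac{36}{\left(-12\right) \left(-1\right) + v}\right) = \left(1086 + 987\right) \left(\frac{\sqrt{5 - 4}}{763} - \frac{36}{\left(-12\right) \left(-1\right) + 6}\right) = 2073 \left(\sqrt{1} \cdot \frac{1}{763} - \frac{36}{12 + 6}\right) = 2073 \left(1 \cdot \frac{1}{763} - \frac{36}{18}\right) = 2073 \left(\frac{1}{763} - 2\right) = 2073 \left(- \frac{1525}{763}\right) = - \frac{3161325}{763}$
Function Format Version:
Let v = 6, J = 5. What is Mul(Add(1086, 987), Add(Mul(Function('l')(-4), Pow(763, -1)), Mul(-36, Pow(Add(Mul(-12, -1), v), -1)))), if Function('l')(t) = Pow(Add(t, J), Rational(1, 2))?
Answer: Rational(-3161325, 763) ≈ -4143.3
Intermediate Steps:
Function('l')(t) = Pow(Add(5, t), Rational(1, 2)) (Function('l')(t) = Pow(Add(t, 5), Rational(1, 2)) = Pow(Add(5, t), Rational(1, 2)))
Mul(Add(1086, 987), Add(Mul(Function('l')(-4), Pow(763, -1)), Mul(-36, Pow(Add(Mul(-12, -1), v), -1)))) = Mul(Add(1086, 987), Add(Mul(Pow(Add(5, -4), Rational(1, 2)), Pow(763, -1)), Mul(-36, Pow(Add(Mul(-12, -1), 6), -1)))) = Mul(2073, Add(Mul(Pow(1, Rational(1, 2)), Rational(1, 763)), Mul(-36, Pow(Add(12, 6), -1)))) = Mul(2073, Add(Mul(1, Rational(1, 763)), Mul(-36, Pow(18, -1)))) = Mul(2073, Add(Rational(1, 763), Mul(-36, Rational(1, 18)))) = Mul(2073, Add(Rational(1, 763), -2)) = Mul(2073, Rational(-1525, 763)) = Rational(-3161325, 763)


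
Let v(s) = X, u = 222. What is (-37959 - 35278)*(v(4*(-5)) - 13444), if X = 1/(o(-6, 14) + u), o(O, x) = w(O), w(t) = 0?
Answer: 218580733379/222 ≈ 9.8460e+8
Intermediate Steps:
o(O, x) = 0
X = 1/222 (X = 1/(0 + 222) = 1/222 ≈ 0.0045045)
v(s) = 1/222
(-37959 - 35278)*(v(4*(-5)) - 13444) = (-37959 - 35278)*(1/222 - 13444) = -73237*(-2984567/222) = 218580733379/222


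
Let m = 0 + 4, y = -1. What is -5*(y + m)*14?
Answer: -210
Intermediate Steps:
m = 4
-5*(y + m)*14 = -5*(-1 + 4)*14 = -15*14 = -5*42 = -210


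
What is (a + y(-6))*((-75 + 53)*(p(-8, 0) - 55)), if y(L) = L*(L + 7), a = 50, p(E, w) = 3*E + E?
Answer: 84216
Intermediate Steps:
p(E, w) = 4*E
y(L) = L*(7 + L)
(a + y(-6))*((-75 + 53)*(p(-8, 0) - 55)) = (50 - 6*(7 - 6))*((-75 + 53)*(4*(-8) - 55)) = (50 - 6*1)*(-22*(-32 - 55)) = (50 - 6)*(-22*(-87)) = 44*1914 = 84216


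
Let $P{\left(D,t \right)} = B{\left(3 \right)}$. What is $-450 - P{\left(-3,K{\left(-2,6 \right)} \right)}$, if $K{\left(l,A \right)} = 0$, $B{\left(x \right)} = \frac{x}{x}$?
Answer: $-451$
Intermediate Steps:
$B{\left(x \right)} = 1$
$P{\left(D,t \right)} = 1$
$-450 - P{\left(-3,K{\left(-2,6 \right)} \right)} = -450 - 1 = -451$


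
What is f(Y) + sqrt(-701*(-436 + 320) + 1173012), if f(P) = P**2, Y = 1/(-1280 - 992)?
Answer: 1/5161984 + 2*sqrt(313582) ≈ 1120.0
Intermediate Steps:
Y = -1/2272 (Y = 1/(-2272) = -1/2272 ≈ -0.00044014)
f(Y) + sqrt(-701*(-436 + 320) + 1173012) = (-1/2272)**2 + sqrt(-701*(-436 + 320) + 1173012) = 1/5161984 + sqrt(-701*(-116) + 1173012) = 1/5161984 + sqrt(81316 + 1173012) = 1/5161984 + sqrt(1254328) = 1/5161984 + 2*sqrt(313582)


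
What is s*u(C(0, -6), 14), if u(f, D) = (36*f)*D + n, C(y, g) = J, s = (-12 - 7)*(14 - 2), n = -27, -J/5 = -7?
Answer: -4015764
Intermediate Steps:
J = 35 (J = -5*(-7) = 35)
s = -228 (s = -19*12 = -228)
C(y, g) = 35
u(f, D) = -27 + 36*D*f (u(f, D) = (36*f)*D - 27 = 36*D*f - 27 = -27 + 36*D*f)
s*u(C(0, -6), 14) = -228*(-27 + 36*14*35) = -228*(-27 + 17640) = -228*17613 = -4015764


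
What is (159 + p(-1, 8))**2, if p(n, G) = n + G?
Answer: 27556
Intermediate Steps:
p(n, G) = G + n
(159 + p(-1, 8))**2 = (159 + (8 - 1))**2 = (159 + 7)**2 = 166**2 = 27556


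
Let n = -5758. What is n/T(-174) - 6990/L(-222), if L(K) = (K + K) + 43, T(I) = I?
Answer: 1762609/34887 ≈ 50.523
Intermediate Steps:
L(K) = 43 + 2*K (L(K) = 2*K + 43 = 43 + 2*K)
n/T(-174) - 6990/L(-222) = -5758/(-174) - 6990/(43 + 2*(-222)) = -5758*(-1/174) - 6990/(43 - 444) = 2879/87 - 6990/(-401) = 2879/87 - 6990*(-1/401) = 2879/87 + 6990/401 = 1762609/34887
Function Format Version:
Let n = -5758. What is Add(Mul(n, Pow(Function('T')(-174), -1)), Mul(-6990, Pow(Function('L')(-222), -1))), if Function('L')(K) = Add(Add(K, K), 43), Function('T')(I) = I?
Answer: Rational(1762609, 34887) ≈ 50.523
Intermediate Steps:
Function('L')(K) = Add(43, Mul(2, K)) (Function('L')(K) = Add(Mul(2, K), 43) = Add(43, Mul(2, K)))
Add(Mul(n, Pow(Function('T')(-174), -1)), Mul(-6990, Pow(Function('L')(-222), -1))) = Add(Mul(-5758, Pow(-174, -1)), Mul(-6990, Pow(Add(43, Mul(2, -222)), -1))) = Add(Mul(-5758, Rational(-1, 174)), Mul(-6990, Pow(Add(43, -444), -1))) = Add(Rational(2879, 87), Mul(-6990, Pow(-401, -1))) = Add(Rational(2879, 87), Mul(-6990, Rational(-1, 401))) = Add(Rational(2879, 87), Rational(6990, 401)) = Rational(1762609, 34887)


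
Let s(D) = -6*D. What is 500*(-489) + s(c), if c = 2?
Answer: -244512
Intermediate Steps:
500*(-489) + s(c) = 500*(-489) - 6*2 = -244500 - 12 = -244512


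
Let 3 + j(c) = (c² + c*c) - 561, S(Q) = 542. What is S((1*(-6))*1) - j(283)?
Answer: -159072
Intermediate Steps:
j(c) = -564 + 2*c² (j(c) = -3 + ((c² + c*c) - 561) = -3 + ((c² + c²) - 561) = -3 + (2*c² - 561) = -3 + (-561 + 2*c²) = -564 + 2*c²)
S((1*(-6))*1) - j(283) = 542 - (-564 + 2*283²) = 542 - (-564 + 2*80089) = 542 - (-564 + 160178) = 542 - 1*159614 = 542 - 159614 = -159072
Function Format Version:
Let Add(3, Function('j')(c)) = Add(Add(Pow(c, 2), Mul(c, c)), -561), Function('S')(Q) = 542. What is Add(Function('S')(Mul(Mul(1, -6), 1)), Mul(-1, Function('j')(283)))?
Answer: -159072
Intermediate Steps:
Function('j')(c) = Add(-564, Mul(2, Pow(c, 2))) (Function('j')(c) = Add(-3, Add(Add(Pow(c, 2), Mul(c, c)), -561)) = Add(-3, Add(Add(Pow(c, 2), Pow(c, 2)), -561)) = Add(-3, Add(Mul(2, Pow(c, 2)), -561)) = Add(-3, Add(-561, Mul(2, Pow(c, 2)))) = Add(-564, Mul(2, Pow(c, 2))))
Add(Function('S')(Mul(Mul(1, -6), 1)), Mul(-1, Function('j')(283))) = Add(542, Mul(-1, Add(-564, Mul(2, Pow(283, 2))))) = Add(542, Mul(-1, Add(-564, Mul(2, 80089)))) = Add(542, Mul(-1, Add(-564, 160178))) = Add(542, Mul(-1, 159614)) = Add(542, -159614) = -159072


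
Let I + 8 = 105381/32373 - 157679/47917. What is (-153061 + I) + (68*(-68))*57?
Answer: -23936832196741/57452483 ≈ -4.1664e+5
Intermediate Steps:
I = -461656934/57452483 (I = -8 + (105381/32373 - 157679/47917) = -8 + (105381*(1/32373) - 157679*1/47917) = -8 + (3903/1199 - 157679/47917) = -8 - 2037070/57452483 = -461656934/57452483 ≈ -8.0355)
(-153061 + I) + (68*(-68))*57 = (-153061 - 461656934/57452483) + (68*(-68))*57 = -8794196157397/57452483 - 4624*57 = -8794196157397/57452483 - 263568 = -23936832196741/57452483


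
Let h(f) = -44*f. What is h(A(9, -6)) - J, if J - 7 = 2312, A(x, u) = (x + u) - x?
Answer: -2055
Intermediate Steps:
A(x, u) = u (A(x, u) = (u + x) - x = u)
J = 2319 (J = 7 + 2312 = 2319)
h(A(9, -6)) - J = -44*(-6) - 1*2319 = 264 - 2319 = -2055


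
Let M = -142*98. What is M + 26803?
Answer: 12887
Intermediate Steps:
M = -13916
M + 26803 = -13916 + 26803 = 12887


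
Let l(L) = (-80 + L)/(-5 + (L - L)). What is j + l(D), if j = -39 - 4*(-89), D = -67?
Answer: 1732/5 ≈ 346.40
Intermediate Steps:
l(L) = 16 - L/5 (l(L) = (-80 + L)/(-5 + 0) = (-80 + L)/(-5) = (-80 + L)*(-⅕) = 16 - L/5)
j = 317 (j = -39 + 356 = 317)
j + l(D) = 317 + (16 - ⅕*(-67)) = 317 + (16 + 67/5) = 317 + 147/5 = 1732/5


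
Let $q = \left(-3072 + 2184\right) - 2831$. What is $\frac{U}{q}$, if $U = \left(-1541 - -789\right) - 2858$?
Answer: $\frac{3610}{3719} \approx 0.97069$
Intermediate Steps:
$U = -3610$ ($U = \left(-1541 + 789\right) - 2858 = -752 - 2858 = -3610$)
$q = -3719$ ($q = -888 - 2831 = -3719$)
$\frac{U}{q} = - \frac{3610}{-3719} = \left(-3610\right) \left(- \frac{1}{3719}\right) = \frac{3610}{3719}$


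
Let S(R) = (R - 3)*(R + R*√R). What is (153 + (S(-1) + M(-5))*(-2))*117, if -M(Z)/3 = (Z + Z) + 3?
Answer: 12051 - 936*I ≈ 12051.0 - 936.0*I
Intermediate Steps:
S(R) = (-3 + R)*(R + R^(3/2))
M(Z) = -9 - 6*Z (M(Z) = -3*((Z + Z) + 3) = -3*(2*Z + 3) = -3*(3 + 2*Z) = -9 - 6*Z)
(153 + (S(-1) + M(-5))*(-2))*117 = (153 + (((-1)² + (-1)^(5/2) - 3*(-1) - (-3)*I) + (-9 - 6*(-5)))*(-2))*117 = (153 + ((1 + I + 3 - (-3)*I) + (-9 + 30))*(-2))*117 = (153 + ((1 + I + 3 + 3*I) + 21)*(-2))*117 = (153 + ((4 + 4*I) + 21)*(-2))*117 = (153 + (25 + 4*I)*(-2))*117 = (153 + (-50 - 8*I))*117 = (103 - 8*I)*117 = 12051 - 936*I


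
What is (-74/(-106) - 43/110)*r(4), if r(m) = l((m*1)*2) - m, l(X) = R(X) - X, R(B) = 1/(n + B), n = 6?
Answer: -299097/81620 ≈ -3.6645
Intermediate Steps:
R(B) = 1/(6 + B)
l(X) = 1/(6 + X) - X
r(m) = -m + (1 - 2*m*(6 + 2*m))/(6 + 2*m) (r(m) = (1 - (m*1)*2*(6 + (m*1)*2))/(6 + (m*1)*2) - m = (1 - m*2*(6 + m*2))/(6 + m*2) - m = (1 - 2*m*(6 + 2*m))/(6 + 2*m) - m = -m + (1 - 2*m*(6 + 2*m))/(6 + 2*m))
(-74/(-106) - 43/110)*r(4) = (-74/(-106) - 43/110)*((1 - 6*4*(3 + 4))/(2*(3 + 4))) = (-74*(-1/106) - 43*1/110)*((½)*(1 - 6*4*7)/7) = (37/53 - 43/110)*((½)*(⅐)*(1 - 168)) = 1791*((½)*(⅐)*(-167))/5830 = (1791/5830)*(-167/14) = -299097/81620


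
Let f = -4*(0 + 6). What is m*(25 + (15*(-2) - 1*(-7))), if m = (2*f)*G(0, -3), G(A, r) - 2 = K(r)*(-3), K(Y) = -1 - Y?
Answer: 384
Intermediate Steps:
G(A, r) = 5 + 3*r (G(A, r) = 2 + (-1 - r)*(-3) = 2 + (3 + 3*r) = 5 + 3*r)
f = -24 (f = -4*6 = -24)
m = 192 (m = (2*(-24))*(5 + 3*(-3)) = -48*(5 - 9) = -48*(-4) = 192)
m*(25 + (15*(-2) - 1*(-7))) = 192*(25 + (15*(-2) - 1*(-7))) = 192*(25 + (-30 + 7)) = 192*(25 - 23) = 192*2 = 384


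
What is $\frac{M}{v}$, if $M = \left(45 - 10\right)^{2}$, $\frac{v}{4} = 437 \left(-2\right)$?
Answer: $- \frac{1225}{3496} \approx -0.3504$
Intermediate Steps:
$v = -3496$ ($v = 4 \cdot 437 \left(-2\right) = 4 \left(-874\right) = -3496$)
$M = 1225$ ($M = 35^{2} = 1225$)
$\frac{M}{v} = \frac{1225}{-3496} = 1225 \left(- \frac{1}{3496}\right) = - \frac{1225}{3496}$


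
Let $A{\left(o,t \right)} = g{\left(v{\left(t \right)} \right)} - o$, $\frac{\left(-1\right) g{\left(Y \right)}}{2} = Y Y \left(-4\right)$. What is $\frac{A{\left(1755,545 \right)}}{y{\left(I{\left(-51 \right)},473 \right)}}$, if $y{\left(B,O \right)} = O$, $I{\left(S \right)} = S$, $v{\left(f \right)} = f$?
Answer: $\frac{2374445}{473} \approx 5020.0$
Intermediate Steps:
$g{\left(Y \right)} = 8 Y^{2}$ ($g{\left(Y \right)} = - 2 Y Y \left(-4\right) = - 2 Y^{2} \left(-4\right) = - 2 \left(- 4 Y^{2}\right) = 8 Y^{2}$)
$A{\left(o,t \right)} = - o + 8 t^{2}$ ($A{\left(o,t \right)} = 8 t^{2} - o = - o + 8 t^{2}$)
$\frac{A{\left(1755,545 \right)}}{y{\left(I{\left(-51 \right)},473 \right)}} = \frac{\left(-1\right) 1755 + 8 \cdot 545^{2}}{473} = \left(-1755 + 8 \cdot 297025\right) \frac{1}{473} = \left(-1755 + 2376200\right) \frac{1}{473} = 2374445 \cdot \frac{1}{473} = \frac{2374445}{473}$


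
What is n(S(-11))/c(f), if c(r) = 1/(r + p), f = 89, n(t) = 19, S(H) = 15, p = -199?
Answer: -2090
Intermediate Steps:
c(r) = 1/(-199 + r) (c(r) = 1/(r - 199) = 1/(-199 + r))
n(S(-11))/c(f) = 19/(1/(-199 + 89)) = 19/(1/(-110)) = 19/(-1/110) = 19*(-110) = -2090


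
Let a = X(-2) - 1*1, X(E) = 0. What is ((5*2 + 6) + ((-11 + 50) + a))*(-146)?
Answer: -7884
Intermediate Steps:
a = -1 (a = 0 - 1*1 = 0 - 1 = -1)
((5*2 + 6) + ((-11 + 50) + a))*(-146) = ((5*2 + 6) + ((-11 + 50) - 1))*(-146) = ((10 + 6) + (39 - 1))*(-146) = (16 + 38)*(-146) = 54*(-146) = -7884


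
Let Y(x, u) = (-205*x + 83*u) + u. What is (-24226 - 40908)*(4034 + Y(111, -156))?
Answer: 2072889550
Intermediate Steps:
Y(x, u) = -205*x + 84*u
(-24226 - 40908)*(4034 + Y(111, -156)) = (-24226 - 40908)*(4034 + (-205*111 + 84*(-156))) = -65134*(4034 + (-22755 - 13104)) = -65134*(4034 - 35859) = -65134*(-31825) = 2072889550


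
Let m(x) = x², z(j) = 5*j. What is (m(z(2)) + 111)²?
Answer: 44521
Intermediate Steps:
(m(z(2)) + 111)² = ((5*2)² + 111)² = (10² + 111)² = (100 + 111)² = 211² = 44521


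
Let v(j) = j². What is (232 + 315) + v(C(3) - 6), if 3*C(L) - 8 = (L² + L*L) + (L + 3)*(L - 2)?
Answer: 5119/9 ≈ 568.78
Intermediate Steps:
C(L) = 8/3 + 2*L²/3 + (-2 + L)*(3 + L)/3 (C(L) = 8/3 + ((L² + L*L) + (L + 3)*(L - 2))/3 = 8/3 + ((L² + L²) + (3 + L)*(-2 + L))/3 = 8/3 + (2*L² + (-2 + L)*(3 + L))/3 = 8/3 + (2*L²/3 + (-2 + L)*(3 + L)/3) = 8/3 + 2*L²/3 + (-2 + L)*(3 + L)/3)
(232 + 315) + v(C(3) - 6) = (232 + 315) + ((⅔ + 3² + (⅓)*3) - 6)² = 547 + ((⅔ + 9 + 1) - 6)² = 547 + (32/3 - 6)² = 547 + (14/3)² = 547 + 196/9 = 5119/9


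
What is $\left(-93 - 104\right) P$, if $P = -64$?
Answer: $12608$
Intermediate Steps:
$\left(-93 - 104\right) P = \left(-93 - 104\right) \left(-64\right) = \left(-197\right) \left(-64\right) = 12608$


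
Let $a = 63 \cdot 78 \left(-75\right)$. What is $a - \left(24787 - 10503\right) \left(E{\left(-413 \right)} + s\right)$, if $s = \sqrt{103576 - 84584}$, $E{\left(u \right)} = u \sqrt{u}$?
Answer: $-368550 - 57136 \sqrt{1187} + 5899292 i \sqrt{413} \approx -2.337 \cdot 10^{6} + 1.1989 \cdot 10^{8} i$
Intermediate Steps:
$a = -368550$ ($a = 4914 \left(-75\right) = -368550$)
$E{\left(u \right)} = u^{\frac{3}{2}}$
$s = 4 \sqrt{1187}$ ($s = \sqrt{18992} = 4 \sqrt{1187} \approx 137.81$)
$a - \left(24787 - 10503\right) \left(E{\left(-413 \right)} + s\right) = -368550 - \left(24787 - 10503\right) \left(\left(-413\right)^{\frac{3}{2}} + 4 \sqrt{1187}\right) = -368550 - 14284 \left(- 413 i \sqrt{413} + 4 \sqrt{1187}\right) = -368550 - 14284 \left(4 \sqrt{1187} - 413 i \sqrt{413}\right) = -368550 - \left(57136 \sqrt{1187} - 5899292 i \sqrt{413}\right) = -368550 - 57136 \sqrt{1187} + 5899292 i \sqrt{413}$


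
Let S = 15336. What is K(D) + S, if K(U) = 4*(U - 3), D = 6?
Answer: 15348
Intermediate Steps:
K(U) = -12 + 4*U (K(U) = 4*(-3 + U) = -12 + 4*U)
K(D) + S = (-12 + 4*6) + 15336 = (-12 + 24) + 15336 = 12 + 15336 = 15348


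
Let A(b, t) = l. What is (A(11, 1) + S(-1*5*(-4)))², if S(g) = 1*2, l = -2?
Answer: 0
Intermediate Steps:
A(b, t) = -2
S(g) = 2
(A(11, 1) + S(-1*5*(-4)))² = (-2 + 2)² = 0² = 0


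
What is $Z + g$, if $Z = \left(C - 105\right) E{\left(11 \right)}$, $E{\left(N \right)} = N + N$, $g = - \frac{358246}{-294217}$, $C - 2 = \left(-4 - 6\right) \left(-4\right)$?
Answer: $- \frac{58203788}{42031} \approx -1384.8$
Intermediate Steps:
$C = 42$ ($C = 2 + \left(-4 - 6\right) \left(-4\right) = 2 - -40 = 2 + 40 = 42$)
$g = \frac{51178}{42031}$ ($g = \left(-358246\right) \left(- \frac{1}{294217}\right) = \frac{51178}{42031} \approx 1.2176$)
$E{\left(N \right)} = 2 N$
$Z = -1386$ ($Z = \left(42 - 105\right) 2 \cdot 11 = \left(-63\right) 22 = -1386$)
$Z + g = -1386 + \frac{51178}{42031} = - \frac{58203788}{42031}$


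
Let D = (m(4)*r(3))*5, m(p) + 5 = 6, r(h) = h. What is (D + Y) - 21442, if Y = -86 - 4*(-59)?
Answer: -21277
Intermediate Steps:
Y = 150 (Y = -86 + 236 = 150)
m(p) = 1 (m(p) = -5 + 6 = 1)
D = 15 (D = (1*3)*5 = 3*5 = 15)
(D + Y) - 21442 = (15 + 150) - 21442 = 165 - 21442 = -21277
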